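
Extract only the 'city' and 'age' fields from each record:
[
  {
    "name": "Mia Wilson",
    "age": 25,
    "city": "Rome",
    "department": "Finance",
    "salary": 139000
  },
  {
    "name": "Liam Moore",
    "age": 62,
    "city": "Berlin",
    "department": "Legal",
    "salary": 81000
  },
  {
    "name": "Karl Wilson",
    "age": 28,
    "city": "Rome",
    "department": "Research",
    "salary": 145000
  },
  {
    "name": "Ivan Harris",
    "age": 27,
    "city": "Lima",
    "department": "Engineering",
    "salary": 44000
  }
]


Original: 4 records with fields: name, age, city, department, salary
Keep: ['city', 'age']
Drop: ['name', 'department', 'salary']
Result: 4 records, 2 fields each

[
  {
    "city": "Rome",
    "age": 25
  },
  {
    "city": "Berlin",
    "age": 62
  },
  {
    "city": "Rome",
    "age": 28
  },
  {
    "city": "Lima",
    "age": 27
  }
]


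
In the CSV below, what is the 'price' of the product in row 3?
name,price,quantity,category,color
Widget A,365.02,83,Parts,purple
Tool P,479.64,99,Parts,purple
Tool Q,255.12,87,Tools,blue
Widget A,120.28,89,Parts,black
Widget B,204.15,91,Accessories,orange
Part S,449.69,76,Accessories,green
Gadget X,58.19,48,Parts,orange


Query: Row 3 ('Tool Q'), column 'price'
Value: 255.12

255.12


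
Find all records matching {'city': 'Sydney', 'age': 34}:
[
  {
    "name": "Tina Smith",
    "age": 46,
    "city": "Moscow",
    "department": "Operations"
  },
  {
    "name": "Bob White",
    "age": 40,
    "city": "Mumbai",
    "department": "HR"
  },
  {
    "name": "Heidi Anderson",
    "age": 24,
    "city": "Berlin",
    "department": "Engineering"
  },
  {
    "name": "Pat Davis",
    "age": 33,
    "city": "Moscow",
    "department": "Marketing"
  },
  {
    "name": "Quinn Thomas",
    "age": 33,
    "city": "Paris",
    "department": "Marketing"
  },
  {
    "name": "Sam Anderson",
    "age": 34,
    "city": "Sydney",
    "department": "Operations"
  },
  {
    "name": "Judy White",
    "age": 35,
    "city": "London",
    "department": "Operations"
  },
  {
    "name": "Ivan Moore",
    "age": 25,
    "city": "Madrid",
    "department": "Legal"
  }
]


Search criteria: {'city': 'Sydney', 'age': 34}

Checking 8 records:
  Tina Smith: {city: Moscow, age: 46}
  Bob White: {city: Mumbai, age: 40}
  Heidi Anderson: {city: Berlin, age: 24}
  Pat Davis: {city: Moscow, age: 33}
  Quinn Thomas: {city: Paris, age: 33}
  Sam Anderson: {city: Sydney, age: 34} <-- MATCH
  Judy White: {city: London, age: 35}
  Ivan Moore: {city: Madrid, age: 25}

Matches: ["Sam Anderson"]

["Sam Anderson"]


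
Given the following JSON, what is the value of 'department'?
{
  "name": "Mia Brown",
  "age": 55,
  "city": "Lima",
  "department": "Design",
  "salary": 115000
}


Looking up field 'department'
Value: Design

Design


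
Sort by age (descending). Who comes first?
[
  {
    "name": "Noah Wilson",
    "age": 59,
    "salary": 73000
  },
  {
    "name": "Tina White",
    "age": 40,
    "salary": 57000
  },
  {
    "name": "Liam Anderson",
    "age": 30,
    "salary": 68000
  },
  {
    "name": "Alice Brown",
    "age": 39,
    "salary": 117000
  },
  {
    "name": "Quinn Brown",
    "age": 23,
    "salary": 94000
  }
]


Sort by: age (descending)

Sorted order:
  1. Noah Wilson (age = 59)
  2. Tina White (age = 40)
  3. Alice Brown (age = 39)
  4. Liam Anderson (age = 30)
  5. Quinn Brown (age = 23)

First: Noah Wilson

Noah Wilson


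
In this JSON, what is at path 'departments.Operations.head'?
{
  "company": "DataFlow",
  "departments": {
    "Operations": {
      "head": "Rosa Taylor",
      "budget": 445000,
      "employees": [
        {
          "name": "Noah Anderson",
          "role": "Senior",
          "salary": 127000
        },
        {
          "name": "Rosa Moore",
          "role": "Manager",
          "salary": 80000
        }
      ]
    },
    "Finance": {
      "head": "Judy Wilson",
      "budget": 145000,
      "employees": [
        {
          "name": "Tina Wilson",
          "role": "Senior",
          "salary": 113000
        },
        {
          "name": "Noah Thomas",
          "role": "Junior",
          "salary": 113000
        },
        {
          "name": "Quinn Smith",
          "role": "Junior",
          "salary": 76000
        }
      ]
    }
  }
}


Path: departments.Operations.head

Navigate:
  -> departments
  -> Operations
  -> head = 'Rosa Taylor'

Rosa Taylor


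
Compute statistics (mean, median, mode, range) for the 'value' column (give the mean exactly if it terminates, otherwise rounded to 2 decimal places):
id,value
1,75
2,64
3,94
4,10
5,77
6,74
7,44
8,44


Data: [75, 64, 94, 10, 77, 74, 44, 44]
Count: 8
Sum: 482
Mean: 482/8 = 60.25
Sorted: [10, 44, 44, 64, 74, 75, 77, 94]
Median: 69.0
Mode: 44 (2 times)
Range: 94 - 10 = 84
Min: 10, Max: 94

mean=60.25, median=69.0, mode=44, range=84


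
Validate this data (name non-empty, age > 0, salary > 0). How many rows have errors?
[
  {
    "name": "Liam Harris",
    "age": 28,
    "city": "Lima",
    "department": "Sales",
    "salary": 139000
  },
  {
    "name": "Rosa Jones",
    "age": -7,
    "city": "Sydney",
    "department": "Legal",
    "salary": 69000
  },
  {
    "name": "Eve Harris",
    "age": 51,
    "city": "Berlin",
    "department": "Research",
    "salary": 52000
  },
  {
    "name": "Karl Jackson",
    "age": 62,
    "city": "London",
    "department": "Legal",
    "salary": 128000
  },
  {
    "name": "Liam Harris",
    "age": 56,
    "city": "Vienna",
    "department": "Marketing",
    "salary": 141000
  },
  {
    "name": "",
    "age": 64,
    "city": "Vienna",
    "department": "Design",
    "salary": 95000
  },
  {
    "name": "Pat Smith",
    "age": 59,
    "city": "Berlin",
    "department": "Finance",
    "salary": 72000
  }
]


Validating 7 records:
Rules: name non-empty, age > 0, salary > 0

  Row 1 (Liam Harris): OK
  Row 2 (Rosa Jones): negative age: -7
  Row 3 (Eve Harris): OK
  Row 4 (Karl Jackson): OK
  Row 5 (Liam Harris): OK
  Row 6 (???): empty name
  Row 7 (Pat Smith): OK

Total errors: 2

2 errors


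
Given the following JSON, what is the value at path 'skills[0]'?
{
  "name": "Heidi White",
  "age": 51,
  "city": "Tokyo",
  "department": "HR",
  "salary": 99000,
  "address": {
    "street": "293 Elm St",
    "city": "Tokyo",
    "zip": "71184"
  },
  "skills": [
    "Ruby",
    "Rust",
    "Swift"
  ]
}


Query: skills[0]
Path: skills -> first element
Value: Ruby

Ruby


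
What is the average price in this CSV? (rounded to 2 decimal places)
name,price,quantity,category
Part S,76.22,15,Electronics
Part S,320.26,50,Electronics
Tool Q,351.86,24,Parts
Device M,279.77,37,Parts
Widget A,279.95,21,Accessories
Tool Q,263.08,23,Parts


Computing average price:
Values: [76.22, 320.26, 351.86, 279.77, 279.95, 263.08]
Sum = 1571.14
Count = 6
Average = 1571.14/6 ≈ 261.86 (rounded to 2 decimal places)

261.86


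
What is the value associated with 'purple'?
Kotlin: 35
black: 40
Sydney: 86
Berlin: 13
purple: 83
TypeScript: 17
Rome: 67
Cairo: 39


Looking up key 'purple'
Value: 83

83


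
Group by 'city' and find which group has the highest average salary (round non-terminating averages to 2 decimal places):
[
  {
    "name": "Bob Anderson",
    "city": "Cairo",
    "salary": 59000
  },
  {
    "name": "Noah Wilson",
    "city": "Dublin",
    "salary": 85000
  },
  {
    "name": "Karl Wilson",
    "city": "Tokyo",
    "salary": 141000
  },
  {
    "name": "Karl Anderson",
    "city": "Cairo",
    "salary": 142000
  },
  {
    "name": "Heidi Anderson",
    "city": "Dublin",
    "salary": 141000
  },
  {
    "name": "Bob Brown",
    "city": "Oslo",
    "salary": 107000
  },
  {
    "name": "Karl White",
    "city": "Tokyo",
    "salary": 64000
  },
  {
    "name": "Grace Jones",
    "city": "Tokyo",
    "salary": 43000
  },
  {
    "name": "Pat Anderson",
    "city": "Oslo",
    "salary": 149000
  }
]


Group by: city

Groups:
  Cairo: 2 people, avg salary = 201000/2 = $100500
  Dublin: 2 people, avg salary = 226000/2 = $113000
  Oslo: 2 people, avg salary = 256000/2 = $128000
  Tokyo: 3 people, avg salary = 248000/3 ≈ $82666.67

Highest average salary: Oslo ($128000)

Oslo ($128000)


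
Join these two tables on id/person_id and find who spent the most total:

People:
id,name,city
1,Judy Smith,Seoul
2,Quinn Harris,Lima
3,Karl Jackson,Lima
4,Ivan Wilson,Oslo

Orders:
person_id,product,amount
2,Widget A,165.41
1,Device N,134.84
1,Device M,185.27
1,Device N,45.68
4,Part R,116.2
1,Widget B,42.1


Join on: people.id = orders.person_id

Joined rows:
  Quinn Harris (Lima) bought Widget A for $165.41
  Judy Smith (Seoul) bought Device N for $134.84
  Judy Smith (Seoul) bought Device M for $185.27
  Judy Smith (Seoul) bought Device N for $45.68
  Ivan Wilson (Oslo) bought Part R for $116.2
  Judy Smith (Seoul) bought Widget B for $42.1

Total per person:
  Judy Smith: $407.89
  Quinn Harris: $165.41
  Ivan Wilson: $116.20

Top spender: Judy Smith ($407.89)

Judy Smith ($407.89)


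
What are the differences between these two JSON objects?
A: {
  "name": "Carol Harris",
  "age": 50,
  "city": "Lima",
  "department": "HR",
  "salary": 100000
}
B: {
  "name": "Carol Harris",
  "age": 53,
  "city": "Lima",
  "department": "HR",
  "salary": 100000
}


Comparing each field (in key order):
  name: same
  age: DIFFERENT
  city: same
  department: same
  salary: same
Differences:
  age: 50 -> 53

1 field(s) changed

1 change: age


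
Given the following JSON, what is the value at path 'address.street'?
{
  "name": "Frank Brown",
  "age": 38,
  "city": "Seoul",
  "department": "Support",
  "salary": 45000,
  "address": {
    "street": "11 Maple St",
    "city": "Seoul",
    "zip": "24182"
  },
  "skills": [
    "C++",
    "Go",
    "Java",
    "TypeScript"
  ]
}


Query: address.street
Path: address -> street
Value: 11 Maple St

11 Maple St


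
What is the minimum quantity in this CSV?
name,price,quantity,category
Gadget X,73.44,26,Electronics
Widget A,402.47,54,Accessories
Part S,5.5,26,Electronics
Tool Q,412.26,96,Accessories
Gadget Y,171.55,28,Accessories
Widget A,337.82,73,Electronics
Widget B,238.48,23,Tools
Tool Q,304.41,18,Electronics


Computing minimum quantity:
Values: [26, 54, 26, 96, 28, 73, 23, 18]
Min = 18

18


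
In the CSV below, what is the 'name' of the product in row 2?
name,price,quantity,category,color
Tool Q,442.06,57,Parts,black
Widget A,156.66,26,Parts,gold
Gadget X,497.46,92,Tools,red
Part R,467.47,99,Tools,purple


Query: Row 2 ('Widget A'), column 'name'
Value: Widget A

Widget A


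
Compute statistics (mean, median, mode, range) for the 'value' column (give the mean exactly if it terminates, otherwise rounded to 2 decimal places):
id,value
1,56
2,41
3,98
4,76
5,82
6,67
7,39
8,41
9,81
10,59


Data: [56, 41, 98, 76, 82, 67, 39, 41, 81, 59]
Count: 10
Sum: 640
Mean: 640/10 = 64
Sorted: [39, 41, 41, 56, 59, 67, 76, 81, 82, 98]
Median: 63.0
Mode: 41 (2 times)
Range: 98 - 39 = 59
Min: 39, Max: 98

mean=64, median=63.0, mode=41, range=59


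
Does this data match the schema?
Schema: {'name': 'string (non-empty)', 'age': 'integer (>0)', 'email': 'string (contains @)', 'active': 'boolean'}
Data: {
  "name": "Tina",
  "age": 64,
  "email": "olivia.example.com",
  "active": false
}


Validating each field against schema:
  name: OK (non-empty string)
  age: OK (positive integer)
  email: FAIL ("olivia.example.com" does not contain @)
  active: OK (boolean)

Result: INVALID (1 error: email)

INVALID (1 error: email)


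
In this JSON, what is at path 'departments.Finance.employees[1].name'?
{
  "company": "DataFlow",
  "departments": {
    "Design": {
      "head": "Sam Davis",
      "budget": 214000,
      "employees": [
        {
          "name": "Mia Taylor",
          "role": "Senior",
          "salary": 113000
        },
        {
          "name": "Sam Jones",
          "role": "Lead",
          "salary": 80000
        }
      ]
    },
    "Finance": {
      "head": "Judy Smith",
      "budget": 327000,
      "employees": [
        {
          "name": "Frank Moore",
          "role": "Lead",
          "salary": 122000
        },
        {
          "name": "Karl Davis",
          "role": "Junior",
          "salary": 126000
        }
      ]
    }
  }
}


Path: departments.Finance.employees[1].name

Navigate:
  -> departments
  -> Finance
  -> employees[1].name = 'Karl Davis'

Karl Davis


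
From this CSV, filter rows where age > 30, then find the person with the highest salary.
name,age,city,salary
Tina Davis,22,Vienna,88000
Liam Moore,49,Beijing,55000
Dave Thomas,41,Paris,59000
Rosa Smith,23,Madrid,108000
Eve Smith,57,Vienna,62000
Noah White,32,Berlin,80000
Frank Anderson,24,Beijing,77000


Filter: age > 30
Sort by: salary (descending)

Filtered records (4):
  Noah White, age 32, salary $80000
  Eve Smith, age 57, salary $62000
  Dave Thomas, age 41, salary $59000
  Liam Moore, age 49, salary $55000

Highest salary: Noah White ($80000)

Noah White


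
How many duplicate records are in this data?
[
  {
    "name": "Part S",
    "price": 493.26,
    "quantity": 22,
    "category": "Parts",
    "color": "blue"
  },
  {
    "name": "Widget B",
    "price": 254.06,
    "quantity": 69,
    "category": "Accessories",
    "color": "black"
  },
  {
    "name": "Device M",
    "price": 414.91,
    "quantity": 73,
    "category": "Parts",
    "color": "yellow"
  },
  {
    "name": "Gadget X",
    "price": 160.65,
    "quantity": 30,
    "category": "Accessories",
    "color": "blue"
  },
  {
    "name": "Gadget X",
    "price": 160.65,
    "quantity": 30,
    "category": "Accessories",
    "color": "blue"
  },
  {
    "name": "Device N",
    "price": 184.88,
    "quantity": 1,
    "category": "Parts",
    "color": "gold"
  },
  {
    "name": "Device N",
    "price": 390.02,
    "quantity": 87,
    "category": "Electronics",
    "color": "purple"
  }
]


Checking 7 records for duplicates:

  Row 1: Part S ($493.26, qty 22)
  Row 2: Widget B ($254.06, qty 69)
  Row 3: Device M ($414.91, qty 73)
  Row 4: Gadget X ($160.65, qty 30)
  Row 5: Gadget X ($160.65, qty 30) <-- DUPLICATE
  Row 6: Device N ($184.88, qty 1)
  Row 7: Device N ($390.02, qty 87)

Duplicates found: 1
Unique records: 6

1 duplicates, 6 unique


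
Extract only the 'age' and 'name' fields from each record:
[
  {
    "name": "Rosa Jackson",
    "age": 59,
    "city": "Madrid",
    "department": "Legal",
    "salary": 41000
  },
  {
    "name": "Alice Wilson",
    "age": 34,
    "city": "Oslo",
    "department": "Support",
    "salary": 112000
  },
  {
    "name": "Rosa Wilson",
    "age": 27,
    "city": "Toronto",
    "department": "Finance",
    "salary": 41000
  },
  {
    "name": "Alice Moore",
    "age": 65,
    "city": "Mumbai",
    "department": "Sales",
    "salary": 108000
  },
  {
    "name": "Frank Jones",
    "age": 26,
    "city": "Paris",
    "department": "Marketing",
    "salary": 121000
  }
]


Original: 5 records with fields: name, age, city, department, salary
Keep: ['age', 'name']
Drop: ['city', 'department', 'salary']
Result: 5 records, 2 fields each

[
  {
    "age": 59,
    "name": "Rosa Jackson"
  },
  {
    "age": 34,
    "name": "Alice Wilson"
  },
  {
    "age": 27,
    "name": "Rosa Wilson"
  },
  {
    "age": 65,
    "name": "Alice Moore"
  },
  {
    "age": 26,
    "name": "Frank Jones"
  }
]


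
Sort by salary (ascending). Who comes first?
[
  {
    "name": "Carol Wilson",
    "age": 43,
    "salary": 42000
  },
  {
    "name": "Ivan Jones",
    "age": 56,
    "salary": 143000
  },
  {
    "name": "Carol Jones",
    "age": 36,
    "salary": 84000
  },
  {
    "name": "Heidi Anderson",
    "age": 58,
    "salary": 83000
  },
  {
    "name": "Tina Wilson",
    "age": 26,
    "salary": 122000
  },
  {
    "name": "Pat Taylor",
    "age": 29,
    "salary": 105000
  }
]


Sort by: salary (ascending)

Sorted order:
  1. Carol Wilson (salary = 42000)
  2. Heidi Anderson (salary = 83000)
  3. Carol Jones (salary = 84000)
  4. Pat Taylor (salary = 105000)
  5. Tina Wilson (salary = 122000)
  6. Ivan Jones (salary = 143000)

First: Carol Wilson

Carol Wilson


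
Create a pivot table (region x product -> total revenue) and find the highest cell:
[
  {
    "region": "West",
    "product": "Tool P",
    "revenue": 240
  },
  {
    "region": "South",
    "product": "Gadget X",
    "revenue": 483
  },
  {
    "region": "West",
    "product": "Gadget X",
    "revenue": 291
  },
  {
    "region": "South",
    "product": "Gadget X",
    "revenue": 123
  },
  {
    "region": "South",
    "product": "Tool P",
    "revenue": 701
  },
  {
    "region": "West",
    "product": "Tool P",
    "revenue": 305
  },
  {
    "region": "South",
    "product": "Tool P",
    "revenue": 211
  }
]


Pivot: region (rows) x product (columns) -> total revenue

     Gadget X      Tool P      
South          606           912  
West           291           545  

Highest: South / Tool P = $912

South / Tool P = $912


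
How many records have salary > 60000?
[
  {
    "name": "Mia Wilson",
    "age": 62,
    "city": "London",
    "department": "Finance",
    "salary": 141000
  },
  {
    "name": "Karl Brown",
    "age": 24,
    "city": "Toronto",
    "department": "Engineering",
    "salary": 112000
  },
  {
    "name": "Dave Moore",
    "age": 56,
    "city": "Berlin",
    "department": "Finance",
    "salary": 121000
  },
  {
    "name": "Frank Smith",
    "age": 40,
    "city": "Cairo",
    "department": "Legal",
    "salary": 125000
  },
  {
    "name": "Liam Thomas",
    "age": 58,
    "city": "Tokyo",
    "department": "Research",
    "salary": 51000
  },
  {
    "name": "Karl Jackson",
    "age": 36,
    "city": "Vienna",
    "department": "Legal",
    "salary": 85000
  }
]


Data: 6 records
Condition: salary > 60000

Checking each record:
  Mia Wilson: 141000 MATCH
  Karl Brown: 112000 MATCH
  Dave Moore: 121000 MATCH
  Frank Smith: 125000 MATCH
  Liam Thomas: 51000
  Karl Jackson: 85000 MATCH

Count: 5

5


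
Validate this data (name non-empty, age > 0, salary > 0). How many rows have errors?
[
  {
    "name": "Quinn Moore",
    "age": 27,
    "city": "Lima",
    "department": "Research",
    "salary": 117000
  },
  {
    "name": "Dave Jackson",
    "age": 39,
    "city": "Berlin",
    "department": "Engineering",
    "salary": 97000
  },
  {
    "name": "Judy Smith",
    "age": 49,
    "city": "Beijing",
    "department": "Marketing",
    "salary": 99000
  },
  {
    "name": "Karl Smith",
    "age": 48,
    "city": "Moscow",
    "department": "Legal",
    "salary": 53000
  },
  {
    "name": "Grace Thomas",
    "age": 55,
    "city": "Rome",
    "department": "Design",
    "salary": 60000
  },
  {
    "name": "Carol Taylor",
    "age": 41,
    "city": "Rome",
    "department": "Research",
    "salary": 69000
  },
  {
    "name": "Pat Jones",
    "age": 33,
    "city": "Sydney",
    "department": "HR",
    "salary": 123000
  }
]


Validating 7 records:
Rules: name non-empty, age > 0, salary > 0

  Row 1 (Quinn Moore): OK
  Row 2 (Dave Jackson): OK
  Row 3 (Judy Smith): OK
  Row 4 (Karl Smith): OK
  Row 5 (Grace Thomas): OK
  Row 6 (Carol Taylor): OK
  Row 7 (Pat Jones): OK

Total errors: 0

0 errors


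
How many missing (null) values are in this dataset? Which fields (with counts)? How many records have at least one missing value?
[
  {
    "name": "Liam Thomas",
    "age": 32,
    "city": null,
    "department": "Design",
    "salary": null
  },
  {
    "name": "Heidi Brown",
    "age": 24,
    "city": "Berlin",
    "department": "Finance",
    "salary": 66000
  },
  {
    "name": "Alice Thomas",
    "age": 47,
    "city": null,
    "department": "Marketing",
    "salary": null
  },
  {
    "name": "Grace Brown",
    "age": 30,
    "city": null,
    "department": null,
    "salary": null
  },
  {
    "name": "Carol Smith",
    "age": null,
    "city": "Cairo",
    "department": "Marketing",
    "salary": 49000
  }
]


Checking for missing (null) values in 5 records:

  Liam Thomas: city, salary
  Heidi Brown: complete
  Alice Thomas: city, salary
  Grace Brown: city, department, salary
  Carol Smith: age

Per field:
  name: 0 missing
  age: 1 missing
  city: 3 missing
  department: 1 missing
  salary: 3 missing

Total missing values: 8
Records with any missing: 4

8 missing values (age: 1, city: 3, department: 1, salary: 3); 4 incomplete records


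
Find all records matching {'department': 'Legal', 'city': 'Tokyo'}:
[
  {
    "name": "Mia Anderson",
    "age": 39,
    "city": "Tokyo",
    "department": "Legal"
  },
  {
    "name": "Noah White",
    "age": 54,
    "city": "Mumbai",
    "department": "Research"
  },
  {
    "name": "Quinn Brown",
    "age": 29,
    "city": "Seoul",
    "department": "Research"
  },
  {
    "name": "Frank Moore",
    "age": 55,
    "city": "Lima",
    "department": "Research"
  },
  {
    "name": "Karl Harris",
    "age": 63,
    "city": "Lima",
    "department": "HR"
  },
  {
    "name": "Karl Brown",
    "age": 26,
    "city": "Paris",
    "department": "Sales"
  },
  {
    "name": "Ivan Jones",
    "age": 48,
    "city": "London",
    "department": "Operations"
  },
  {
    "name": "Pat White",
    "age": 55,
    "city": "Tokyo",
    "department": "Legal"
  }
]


Search criteria: {'department': 'Legal', 'city': 'Tokyo'}

Checking 8 records:
  Mia Anderson: {department: Legal, city: Tokyo} <-- MATCH
  Noah White: {department: Research, city: Mumbai}
  Quinn Brown: {department: Research, city: Seoul}
  Frank Moore: {department: Research, city: Lima}
  Karl Harris: {department: HR, city: Lima}
  Karl Brown: {department: Sales, city: Paris}
  Ivan Jones: {department: Operations, city: London}
  Pat White: {department: Legal, city: Tokyo} <-- MATCH

Matches: ["Mia Anderson", "Pat White"]

["Mia Anderson", "Pat White"]


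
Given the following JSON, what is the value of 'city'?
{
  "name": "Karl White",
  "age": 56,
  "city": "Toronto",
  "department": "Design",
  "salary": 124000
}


Looking up field 'city'
Value: Toronto

Toronto


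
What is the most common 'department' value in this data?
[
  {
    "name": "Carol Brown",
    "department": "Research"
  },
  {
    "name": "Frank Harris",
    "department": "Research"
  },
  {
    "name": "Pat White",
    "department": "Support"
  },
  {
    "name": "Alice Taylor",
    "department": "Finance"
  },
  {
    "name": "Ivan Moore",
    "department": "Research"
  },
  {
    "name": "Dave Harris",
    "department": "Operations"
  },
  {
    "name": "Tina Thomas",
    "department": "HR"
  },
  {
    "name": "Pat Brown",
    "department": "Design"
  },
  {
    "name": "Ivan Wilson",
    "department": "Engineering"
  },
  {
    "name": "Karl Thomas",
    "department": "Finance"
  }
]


Counting 'department' values across 10 records:

  Research: 3 ###
  Finance: 2 ##
  Support: 1 #
  Operations: 1 #
  HR: 1 #
  Design: 1 #
  Engineering: 1 #

Most common: Research (3 times)

Research (3 times)


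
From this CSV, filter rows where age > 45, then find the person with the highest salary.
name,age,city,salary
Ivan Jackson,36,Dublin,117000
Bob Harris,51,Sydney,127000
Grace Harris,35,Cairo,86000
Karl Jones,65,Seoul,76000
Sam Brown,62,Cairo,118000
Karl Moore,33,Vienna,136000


Filter: age > 45
Sort by: salary (descending)

Filtered records (3):
  Bob Harris, age 51, salary $127000
  Sam Brown, age 62, salary $118000
  Karl Jones, age 65, salary $76000

Highest salary: Bob Harris ($127000)

Bob Harris


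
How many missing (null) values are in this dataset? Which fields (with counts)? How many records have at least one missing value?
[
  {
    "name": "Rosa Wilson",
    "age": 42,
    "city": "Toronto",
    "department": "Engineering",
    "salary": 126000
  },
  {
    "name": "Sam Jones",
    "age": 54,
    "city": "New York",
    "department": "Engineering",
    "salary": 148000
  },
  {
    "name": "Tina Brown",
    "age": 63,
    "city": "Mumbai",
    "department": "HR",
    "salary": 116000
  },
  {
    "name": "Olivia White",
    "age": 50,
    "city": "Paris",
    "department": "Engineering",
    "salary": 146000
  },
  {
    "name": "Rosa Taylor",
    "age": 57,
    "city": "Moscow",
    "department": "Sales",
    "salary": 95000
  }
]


Checking for missing (null) values in 5 records:

  Rosa Wilson: complete
  Sam Jones: complete
  Tina Brown: complete
  Olivia White: complete
  Rosa Taylor: complete

Per field:
  name: 0 missing
  age: 0 missing
  city: 0 missing
  department: 0 missing
  salary: 0 missing

Total missing values: 0
Records with any missing: 0

0 missing values (none); 0 incomplete records


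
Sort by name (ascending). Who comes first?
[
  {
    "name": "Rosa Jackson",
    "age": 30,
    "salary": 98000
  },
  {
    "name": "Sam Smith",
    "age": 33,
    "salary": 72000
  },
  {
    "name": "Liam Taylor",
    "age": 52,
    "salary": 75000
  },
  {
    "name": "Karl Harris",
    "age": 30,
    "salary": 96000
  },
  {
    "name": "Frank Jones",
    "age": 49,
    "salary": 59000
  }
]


Sort by: name (ascending)

Sorted order:
  1. Frank Jones (name = Frank Jones)
  2. Karl Harris (name = Karl Harris)
  3. Liam Taylor (name = Liam Taylor)
  4. Rosa Jackson (name = Rosa Jackson)
  5. Sam Smith (name = Sam Smith)

First: Frank Jones

Frank Jones


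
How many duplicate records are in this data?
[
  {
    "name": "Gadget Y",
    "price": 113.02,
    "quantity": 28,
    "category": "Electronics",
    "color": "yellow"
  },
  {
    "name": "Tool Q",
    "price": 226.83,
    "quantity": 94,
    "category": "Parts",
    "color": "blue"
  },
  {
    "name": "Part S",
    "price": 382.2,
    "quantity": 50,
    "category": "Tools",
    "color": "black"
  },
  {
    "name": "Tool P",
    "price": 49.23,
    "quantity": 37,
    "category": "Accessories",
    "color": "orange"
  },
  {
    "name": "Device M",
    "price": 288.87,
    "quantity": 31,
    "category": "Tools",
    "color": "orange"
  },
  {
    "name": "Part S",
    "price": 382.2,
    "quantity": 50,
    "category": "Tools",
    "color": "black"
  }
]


Checking 6 records for duplicates:

  Row 1: Gadget Y ($113.02, qty 28)
  Row 2: Tool Q ($226.83, qty 94)
  Row 3: Part S ($382.2, qty 50)
  Row 4: Tool P ($49.23, qty 37)
  Row 5: Device M ($288.87, qty 31)
  Row 6: Part S ($382.2, qty 50) <-- DUPLICATE

Duplicates found: 1
Unique records: 5

1 duplicates, 5 unique


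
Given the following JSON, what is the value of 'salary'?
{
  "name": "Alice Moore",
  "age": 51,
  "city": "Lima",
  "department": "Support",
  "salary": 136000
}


Looking up field 'salary'
Value: 136000

136000


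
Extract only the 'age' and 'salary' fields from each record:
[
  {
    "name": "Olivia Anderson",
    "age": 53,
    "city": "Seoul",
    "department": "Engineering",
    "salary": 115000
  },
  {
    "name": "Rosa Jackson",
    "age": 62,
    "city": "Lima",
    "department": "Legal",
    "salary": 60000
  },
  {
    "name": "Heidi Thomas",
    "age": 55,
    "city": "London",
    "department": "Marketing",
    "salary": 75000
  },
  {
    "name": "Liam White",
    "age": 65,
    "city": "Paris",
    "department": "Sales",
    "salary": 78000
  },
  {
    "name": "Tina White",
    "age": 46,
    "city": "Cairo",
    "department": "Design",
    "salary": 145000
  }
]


Original: 5 records with fields: name, age, city, department, salary
Keep: ['age', 'salary']
Drop: ['name', 'city', 'department']
Result: 5 records, 2 fields each

[
  {
    "age": 53,
    "salary": 115000
  },
  {
    "age": 62,
    "salary": 60000
  },
  {
    "age": 55,
    "salary": 75000
  },
  {
    "age": 65,
    "salary": 78000
  },
  {
    "age": 46,
    "salary": 145000
  }
]


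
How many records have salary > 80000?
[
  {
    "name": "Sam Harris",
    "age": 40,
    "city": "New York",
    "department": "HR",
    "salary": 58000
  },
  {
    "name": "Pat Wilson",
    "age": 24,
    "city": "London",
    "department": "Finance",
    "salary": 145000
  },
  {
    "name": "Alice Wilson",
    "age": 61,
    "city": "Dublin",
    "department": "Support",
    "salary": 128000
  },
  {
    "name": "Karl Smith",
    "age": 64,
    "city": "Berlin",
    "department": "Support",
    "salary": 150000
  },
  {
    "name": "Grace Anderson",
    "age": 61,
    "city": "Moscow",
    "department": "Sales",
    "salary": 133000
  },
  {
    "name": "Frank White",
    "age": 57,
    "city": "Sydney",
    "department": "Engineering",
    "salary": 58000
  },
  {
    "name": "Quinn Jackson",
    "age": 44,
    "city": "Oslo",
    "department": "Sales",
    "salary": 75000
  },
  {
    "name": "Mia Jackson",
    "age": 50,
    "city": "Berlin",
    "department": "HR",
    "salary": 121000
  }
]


Data: 8 records
Condition: salary > 80000

Checking each record:
  Sam Harris: 58000
  Pat Wilson: 145000 MATCH
  Alice Wilson: 128000 MATCH
  Karl Smith: 150000 MATCH
  Grace Anderson: 133000 MATCH
  Frank White: 58000
  Quinn Jackson: 75000
  Mia Jackson: 121000 MATCH

Count: 5

5


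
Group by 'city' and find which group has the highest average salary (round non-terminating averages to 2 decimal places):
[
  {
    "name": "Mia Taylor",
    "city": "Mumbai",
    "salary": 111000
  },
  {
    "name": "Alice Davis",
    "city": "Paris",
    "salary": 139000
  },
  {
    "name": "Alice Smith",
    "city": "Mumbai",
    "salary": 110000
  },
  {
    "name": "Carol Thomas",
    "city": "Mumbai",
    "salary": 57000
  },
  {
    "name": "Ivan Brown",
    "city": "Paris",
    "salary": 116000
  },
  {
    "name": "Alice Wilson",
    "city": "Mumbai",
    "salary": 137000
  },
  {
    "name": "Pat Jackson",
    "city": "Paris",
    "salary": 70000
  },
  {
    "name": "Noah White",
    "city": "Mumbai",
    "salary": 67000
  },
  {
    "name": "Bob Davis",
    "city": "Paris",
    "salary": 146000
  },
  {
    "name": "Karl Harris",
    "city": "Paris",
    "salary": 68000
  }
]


Group by: city

Groups:
  Mumbai: 5 people, avg salary = 482000/5 = $96400
  Paris: 5 people, avg salary = 539000/5 = $107800

Highest average salary: Paris ($107800)

Paris ($107800)


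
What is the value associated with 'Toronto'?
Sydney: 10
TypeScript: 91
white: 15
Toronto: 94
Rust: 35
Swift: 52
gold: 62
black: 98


Looking up key 'Toronto'
Value: 94

94


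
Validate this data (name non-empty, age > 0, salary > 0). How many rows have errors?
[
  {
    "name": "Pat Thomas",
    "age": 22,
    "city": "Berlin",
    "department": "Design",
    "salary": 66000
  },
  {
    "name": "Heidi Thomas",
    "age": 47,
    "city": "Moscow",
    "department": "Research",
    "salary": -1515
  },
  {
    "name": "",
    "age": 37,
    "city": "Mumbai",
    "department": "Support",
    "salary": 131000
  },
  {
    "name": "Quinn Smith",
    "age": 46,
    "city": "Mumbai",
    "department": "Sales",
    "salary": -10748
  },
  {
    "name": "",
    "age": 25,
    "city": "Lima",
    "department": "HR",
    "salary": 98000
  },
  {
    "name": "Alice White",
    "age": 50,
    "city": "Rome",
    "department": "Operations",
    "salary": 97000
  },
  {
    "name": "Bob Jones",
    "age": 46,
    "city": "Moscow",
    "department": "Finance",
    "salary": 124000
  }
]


Validating 7 records:
Rules: name non-empty, age > 0, salary > 0

  Row 1 (Pat Thomas): OK
  Row 2 (Heidi Thomas): negative salary: -1515
  Row 3 (???): empty name
  Row 4 (Quinn Smith): negative salary: -10748
  Row 5 (???): empty name
  Row 6 (Alice White): OK
  Row 7 (Bob Jones): OK

Total errors: 4

4 errors


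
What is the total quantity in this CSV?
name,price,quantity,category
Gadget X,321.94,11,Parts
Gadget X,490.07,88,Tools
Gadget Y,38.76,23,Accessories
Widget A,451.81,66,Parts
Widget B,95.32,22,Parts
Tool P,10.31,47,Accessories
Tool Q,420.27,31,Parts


Computing total quantity:
Values: [11, 88, 23, 66, 22, 47, 31]
Sum = 288

288


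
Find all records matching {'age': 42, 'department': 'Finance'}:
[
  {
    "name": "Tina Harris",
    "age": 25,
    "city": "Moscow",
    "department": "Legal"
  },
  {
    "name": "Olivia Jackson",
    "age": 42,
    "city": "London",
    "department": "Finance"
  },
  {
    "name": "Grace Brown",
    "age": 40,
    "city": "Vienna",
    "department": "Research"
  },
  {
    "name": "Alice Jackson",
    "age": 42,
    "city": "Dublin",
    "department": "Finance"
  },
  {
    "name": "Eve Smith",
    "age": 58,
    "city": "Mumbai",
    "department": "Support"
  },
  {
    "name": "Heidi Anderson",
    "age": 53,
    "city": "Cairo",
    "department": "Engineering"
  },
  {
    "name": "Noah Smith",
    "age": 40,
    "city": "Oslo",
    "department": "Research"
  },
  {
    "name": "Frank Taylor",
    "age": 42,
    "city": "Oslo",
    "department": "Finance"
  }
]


Search criteria: {'age': 42, 'department': 'Finance'}

Checking 8 records:
  Tina Harris: {age: 25, department: Legal}
  Olivia Jackson: {age: 42, department: Finance} <-- MATCH
  Grace Brown: {age: 40, department: Research}
  Alice Jackson: {age: 42, department: Finance} <-- MATCH
  Eve Smith: {age: 58, department: Support}
  Heidi Anderson: {age: 53, department: Engineering}
  Noah Smith: {age: 40, department: Research}
  Frank Taylor: {age: 42, department: Finance} <-- MATCH

Matches: ["Olivia Jackson", "Alice Jackson", "Frank Taylor"]

["Olivia Jackson", "Alice Jackson", "Frank Taylor"]


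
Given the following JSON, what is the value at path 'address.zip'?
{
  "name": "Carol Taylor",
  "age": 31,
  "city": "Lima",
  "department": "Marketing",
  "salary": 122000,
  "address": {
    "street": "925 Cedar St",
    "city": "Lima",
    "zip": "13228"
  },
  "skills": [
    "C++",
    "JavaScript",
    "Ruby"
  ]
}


Query: address.zip
Path: address -> zip
Value: 13228

13228


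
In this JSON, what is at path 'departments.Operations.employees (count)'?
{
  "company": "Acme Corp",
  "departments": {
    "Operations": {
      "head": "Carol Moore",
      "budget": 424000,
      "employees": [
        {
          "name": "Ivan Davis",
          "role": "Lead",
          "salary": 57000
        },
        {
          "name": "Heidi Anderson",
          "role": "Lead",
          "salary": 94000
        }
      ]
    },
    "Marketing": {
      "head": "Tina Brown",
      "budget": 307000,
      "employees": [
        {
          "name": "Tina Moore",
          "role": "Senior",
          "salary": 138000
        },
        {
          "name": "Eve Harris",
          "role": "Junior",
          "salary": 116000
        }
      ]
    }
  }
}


Path: departments.Operations.employees (count)

Navigate:
  -> departments
  -> Operations
  -> employees (array, length 2)

2


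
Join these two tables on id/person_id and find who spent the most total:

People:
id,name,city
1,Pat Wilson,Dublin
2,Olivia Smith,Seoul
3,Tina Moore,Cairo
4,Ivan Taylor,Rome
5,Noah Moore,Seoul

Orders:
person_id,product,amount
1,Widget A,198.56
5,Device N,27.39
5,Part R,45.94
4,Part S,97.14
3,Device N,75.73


Join on: people.id = orders.person_id

Joined rows:
  Pat Wilson (Dublin) bought Widget A for $198.56
  Noah Moore (Seoul) bought Device N for $27.39
  Noah Moore (Seoul) bought Part R for $45.94
  Ivan Taylor (Rome) bought Part S for $97.14
  Tina Moore (Cairo) bought Device N for $75.73

Total per person:
  Pat Wilson: $198.56
  Ivan Taylor: $97.14
  Tina Moore: $75.73
  Noah Moore: $73.33

Top spender: Pat Wilson ($198.56)

Pat Wilson ($198.56)


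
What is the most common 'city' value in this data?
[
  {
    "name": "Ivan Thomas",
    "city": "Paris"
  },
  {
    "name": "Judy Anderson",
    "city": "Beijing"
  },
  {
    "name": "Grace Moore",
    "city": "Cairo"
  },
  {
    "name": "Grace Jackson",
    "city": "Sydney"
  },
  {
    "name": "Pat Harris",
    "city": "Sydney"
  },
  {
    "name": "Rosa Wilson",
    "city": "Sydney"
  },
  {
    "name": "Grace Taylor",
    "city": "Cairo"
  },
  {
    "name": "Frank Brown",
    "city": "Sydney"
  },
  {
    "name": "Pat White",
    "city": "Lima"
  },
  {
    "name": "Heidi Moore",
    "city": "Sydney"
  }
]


Counting 'city' values across 10 records:

  Sydney: 5 #####
  Cairo: 2 ##
  Paris: 1 #
  Beijing: 1 #
  Lima: 1 #

Most common: Sydney (5 times)

Sydney (5 times)


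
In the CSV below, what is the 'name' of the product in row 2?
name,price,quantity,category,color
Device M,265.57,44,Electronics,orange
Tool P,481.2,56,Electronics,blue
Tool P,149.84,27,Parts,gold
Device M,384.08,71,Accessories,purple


Query: Row 2 ('Tool P'), column 'name'
Value: Tool P

Tool P


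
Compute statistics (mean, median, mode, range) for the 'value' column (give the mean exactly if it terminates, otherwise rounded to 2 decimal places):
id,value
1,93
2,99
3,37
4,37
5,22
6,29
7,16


Data: [93, 99, 37, 37, 22, 29, 16]
Count: 7
Sum: 333
Mean: 333/7 ≈ 47.57 (rounded to 2 decimal places)
Sorted: [16, 22, 29, 37, 37, 93, 99]
Median: 37.0
Mode: 37 (2 times)
Range: 99 - 16 = 83
Min: 16, Max: 99

mean≈47.57, median=37.0, mode=37, range=83


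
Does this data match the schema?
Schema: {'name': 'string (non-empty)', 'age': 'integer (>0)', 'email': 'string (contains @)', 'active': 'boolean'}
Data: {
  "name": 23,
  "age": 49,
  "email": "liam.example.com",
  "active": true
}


Validating each field against schema:
  name: FAIL (23 is not a string)
  age: OK (positive integer)
  email: FAIL ("liam.example.com" does not contain @)
  active: OK (boolean)

Result: INVALID (2 errors: name, email)

INVALID (2 errors: name, email)


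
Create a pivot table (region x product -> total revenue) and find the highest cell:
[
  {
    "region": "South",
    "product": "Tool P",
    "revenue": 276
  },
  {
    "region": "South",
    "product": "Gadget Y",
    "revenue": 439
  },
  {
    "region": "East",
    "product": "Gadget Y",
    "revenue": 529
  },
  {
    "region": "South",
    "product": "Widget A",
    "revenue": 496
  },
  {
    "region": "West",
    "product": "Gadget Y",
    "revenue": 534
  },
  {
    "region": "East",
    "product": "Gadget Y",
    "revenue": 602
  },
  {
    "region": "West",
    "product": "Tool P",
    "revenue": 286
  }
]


Pivot: region (rows) x product (columns) -> total revenue

     Gadget Y      Tool P        Widget A    
East          1131             0             0  
South          439           276           496  
West           534           286             0  

Highest: East / Gadget Y = $1131

East / Gadget Y = $1131


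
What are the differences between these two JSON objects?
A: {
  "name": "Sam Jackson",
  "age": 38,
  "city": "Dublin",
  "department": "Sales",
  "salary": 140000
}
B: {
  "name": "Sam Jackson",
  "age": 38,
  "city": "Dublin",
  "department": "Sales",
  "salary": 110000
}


Comparing each field (in key order):
  name: same
  age: same
  city: same
  department: same
  salary: DIFFERENT
Differences:
  salary: 140000 -> 110000

1 field(s) changed

1 change: salary


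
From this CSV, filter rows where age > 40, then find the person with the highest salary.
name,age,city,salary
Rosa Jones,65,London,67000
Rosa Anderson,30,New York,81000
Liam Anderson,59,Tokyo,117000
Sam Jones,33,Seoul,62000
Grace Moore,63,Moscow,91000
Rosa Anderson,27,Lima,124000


Filter: age > 40
Sort by: salary (descending)

Filtered records (3):
  Liam Anderson, age 59, salary $117000
  Grace Moore, age 63, salary $91000
  Rosa Jones, age 65, salary $67000

Highest salary: Liam Anderson ($117000)

Liam Anderson


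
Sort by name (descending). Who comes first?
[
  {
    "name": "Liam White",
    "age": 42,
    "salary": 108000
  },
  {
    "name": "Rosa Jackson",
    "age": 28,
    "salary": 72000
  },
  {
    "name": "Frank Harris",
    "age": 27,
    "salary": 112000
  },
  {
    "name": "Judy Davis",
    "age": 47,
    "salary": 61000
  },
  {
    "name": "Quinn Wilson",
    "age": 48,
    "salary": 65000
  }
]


Sort by: name (descending)

Sorted order:
  1. Rosa Jackson (name = Rosa Jackson)
  2. Quinn Wilson (name = Quinn Wilson)
  3. Liam White (name = Liam White)
  4. Judy Davis (name = Judy Davis)
  5. Frank Harris (name = Frank Harris)

First: Rosa Jackson

Rosa Jackson


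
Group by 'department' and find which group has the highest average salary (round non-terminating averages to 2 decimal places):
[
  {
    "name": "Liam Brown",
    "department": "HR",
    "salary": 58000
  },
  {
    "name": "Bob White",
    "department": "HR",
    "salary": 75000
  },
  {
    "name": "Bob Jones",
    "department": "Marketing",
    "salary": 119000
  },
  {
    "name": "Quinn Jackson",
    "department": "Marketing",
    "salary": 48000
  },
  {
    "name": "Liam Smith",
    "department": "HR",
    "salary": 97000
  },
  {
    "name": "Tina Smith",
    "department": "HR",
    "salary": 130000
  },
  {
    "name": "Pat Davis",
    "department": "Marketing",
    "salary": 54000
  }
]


Group by: department

Groups:
  HR: 4 people, avg salary = 360000/4 = $90000
  Marketing: 3 people, avg salary = 221000/3 ≈ $73666.67

Highest average salary: HR ($90000)

HR ($90000)
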